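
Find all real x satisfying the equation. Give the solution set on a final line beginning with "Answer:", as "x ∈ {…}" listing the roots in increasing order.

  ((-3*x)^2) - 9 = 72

Step 1. [((-3*x)^2) - 9 = 72] peel the -9: add 9 from each side. So sub: (-3*x)^2 = 81.
Step 2. [(-3*x)^2 = 81] 81 ≥ 0, LHS is (·)² — take ±√, so sqrt: -3*x = 9 or -9.
Step 3. [-3*x = 9 or -9] leading coefficient -3: divide by -3, so div: x = -3 or 3.

Answer: x ∈ {-3, 3}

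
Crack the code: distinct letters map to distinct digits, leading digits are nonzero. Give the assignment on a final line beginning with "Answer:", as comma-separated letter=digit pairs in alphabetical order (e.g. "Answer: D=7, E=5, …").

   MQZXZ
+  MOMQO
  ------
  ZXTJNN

Step 1. [col 1: Z + O ≡ N (mod 10)] several values work for Z in column 1 (Z + O ≡ N (mod 10), carry-in 0); try Z=1. So Z=1.
Step 2. [col 1: Z + O ≡ N (mod 10)] column 1 (Z + O ≡ N (mod 10), carry-in 0) doesn't pin N yet; pick N=3 and continue, so N=3.
Step 3. [col 1: Z + O ≡ N (mod 10)] from column 1 (Z=1, N=3, carry-in 0, digits 1,3 already taken and all letters distinct): O must equal 2, so O=2.
Step 4. [col 2: X + Q ≡ N (mod 10)] no forcing yet in column 2 (carry-in 0); X=5 is free and consistent — try it ⇒ X=5.
Step 5. [col 2: X + Q ≡ N (mod 10)] in column 2 we have X+Q≡N with carry-in 0; given X=5, N=3 and digits 1,2,3,5 already taken and all letters distinct, that pins Q to 8 ⇒ Q=8.
Step 6. [col 3: Z + M ≡ J (mod 10)] column 3 (Z + M ≡ J (mod 10), carry-in 1) doesn't pin M yet; pick M=7 and continue. So M=7.
Step 7. [col 3: Z + M ≡ J (mod 10)] in column 3 we have Z+M≡J with carry-in 1; given Z=1, M=7 and digits 1,2,3,5,7,8 already taken and all letters distinct, that pins J to 9. So J=9.
Step 8. [col 4: Q + O ≡ T (mod 10)] column 4: given Q=8, O=2, carry-in 0, and digits 1,2,3,5,7,8,9 already taken and all letters distinct, Q+O≡T (mod 10) forces T=0. So T=0.

Answer: J=9, M=7, N=3, O=2, Q=8, T=0, X=5, Z=1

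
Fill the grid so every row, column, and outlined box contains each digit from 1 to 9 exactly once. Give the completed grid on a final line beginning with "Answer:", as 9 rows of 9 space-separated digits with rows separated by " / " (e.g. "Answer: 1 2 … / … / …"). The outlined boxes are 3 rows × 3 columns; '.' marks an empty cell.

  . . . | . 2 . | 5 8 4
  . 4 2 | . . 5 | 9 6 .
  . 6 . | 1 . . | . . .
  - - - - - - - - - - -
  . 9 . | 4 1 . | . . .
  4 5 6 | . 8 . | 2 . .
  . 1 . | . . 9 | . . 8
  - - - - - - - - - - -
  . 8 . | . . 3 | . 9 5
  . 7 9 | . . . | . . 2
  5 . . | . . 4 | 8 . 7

Step 1. [r3c9∈{3}] nothing but 3 survives at r3c9, so r3c9=3.
Step 2. [r3c7∈{7}] r3c7's peers cover all but 7 ⇒ r3c7=7.
Step 3. [r5c6∈{7}] r5c6 is down to just 7 ⇒ r5c6=7.
Step 4. [r5c4∈{3}] r5c4 is down to just 3. So r5c4=3.
Step 5. [r8c6∈{1,6,8}] r8c6 is the only open cell in col 6 admitting 1, so r8c6=1.
Step 6. [r7c7∈{1,4,6}] across col 7, 1 lands solely at r7c7. So r7c7=1.
Step 7. [r8c7∈{3,4,6}] r8c7 is the only open cell in box 9 admitting 6, so r8c7=6.
Step 8. [r8c1∈{3}] only 3 remains possible at r8c1. So r8c1=3.
Step 9. [r4c7∈{3}] r4c7 has the single candidate 3, so r4c7=3.
Step 10. [r4c6∈{2,6}] col 6 places 2 nowhere but r4c6. So r4c6=2.
Step 11. [r3c6∈{8}] r3c6 is down to just 8 ⇒ r3c6=8.
Step 12. [r2c4∈{7}] nothing but 7 survives at r2c4 ⇒ r2c4=7.
Step 13. [r7c1∈{2,6}] across col 1, 6 lands solely at r7c1 ⇒ r7c1=6.
Step 14. [r3c1∈{9}] nothing but 9 survives at r3c1, so r3c1=9.
Step 15. [r4c8∈{5,7}] across row 4, 5 lands solely at r4c8, so r4c8=5.
Step 16. [r6c8∈{4,7}] col 8 places 7 nowhere but r6c8, so r6c8=7.
Step 17. [r1c4∈{6,9}] r1c4 is the only open cell in row 1 admitting 9 ⇒ r1c4=9.
Step 18. [r8c5∈{5}] nothing but 5 survives at r8c5, so r8c5=5.
Step 19. [r2c1∈{1,8}] across row 2, 8 lands solely at r2c1. So r2c1=8.
Step 20. [r1c1∈{1,7}] in col 1, 1 fits only at r1c1 ⇒ r1c1=1.
Step 21. [r6c5∈{6}] only 6 remains possible at r6c5. So r6c5=6.
Step 22. [r1c3∈{3,7}] in row 1, 7 fits only at r1c3 ⇒ r1c3=7.
Step 23. [r5c8∈{1}] r5c8 is down to just 1, so r5c8=1.
Step 24. [r9c2∈{2}] nothing but 2 survives at r9c2 ⇒ r9c2=2.
Step 25. [r4c3∈{8}] r4c3 is down to just 8 ⇒ r4c3=8.
Step 26. [r8c4∈{8}] nothing but 8 survives at r8c4 ⇒ r8c4=8.
Step 27. [r1c6∈{6}] only 6 remains possible at r1c6 ⇒ r1c6=6.
Step 28. [r4c1∈{7}] r4c1 is down to just 7 ⇒ r4c1=7.
Step 29. [r9c3∈{1}] nothing but 1 survives at r9c3. So r9c3=1.
Step 30. [r6c7∈{4}] r6c7's peers cover all but 4. So r6c7=4.
Step 31. [r6c1∈{2}] r6c1 has the single candidate 2 ⇒ r6c1=2.
Step 32. [r3c5∈{4}] r3c5 has the single candidate 4 ⇒ r3c5=4.
Step 33. [r8c8∈{4}] r8c8 has the single candidate 4, so r8c8=4.
Step 34. [r9c8∈{3}] only 3 remains possible at r9c8, so r9c8=3.
Step 35. [r9c4∈{6}] r9c4 has the single candidate 6, so r9c4=6.
Step 36. [r9c5∈{9}] r9c5's peers cover all but 9 ⇒ r9c5=9.
Step 37. [r5c9∈{9}] r5c9 has the single candidate 9. So r5c9=9.
Step 38. [r6c3∈{3}] r6c3 is down to just 3 ⇒ r6c3=3.
Step 39. [r1c2∈{3}] only 3 remains possible at r1c2. So r1c2=3.
Step 40. [r2c5∈{3}] only 3 remains possible at r2c5 ⇒ r2c5=3.
Step 41. [r3c8∈{2}] nothing but 2 survives at r3c8. So r3c8=2.
Step 42. [r7c3∈{4}] only 4 remains possible at r7c3, so r7c3=4.
Step 43. [r4c9∈{6}] r4c9 has the single candidate 6. So r4c9=6.
Step 44. [r7c4∈{2}] only 2 remains possible at r7c4 ⇒ r7c4=2.
Step 45. [r7c5∈{7}] nothing but 7 survives at r7c5 ⇒ r7c5=7.
Step 46. [r3c3∈{5}] nothing but 5 survives at r3c3 ⇒ r3c3=5.
Step 47. [r6c4∈{5}] nothing but 5 survives at r6c4, so r6c4=5.
Step 48. [r2c9∈{1}] r2c9 has the single candidate 1 ⇒ r2c9=1.

Answer: 1 3 7 9 2 6 5 8 4 / 8 4 2 7 3 5 9 6 1 / 9 6 5 1 4 8 7 2 3 / 7 9 8 4 1 2 3 5 6 / 4 5 6 3 8 7 2 1 9 / 2 1 3 5 6 9 4 7 8 / 6 8 4 2 7 3 1 9 5 / 3 7 9 8 5 1 6 4 2 / 5 2 1 6 9 4 8 3 7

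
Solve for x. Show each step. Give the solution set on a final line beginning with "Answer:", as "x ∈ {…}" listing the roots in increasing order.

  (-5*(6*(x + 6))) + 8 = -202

Step 1. [(-5*(6*(x + 6))) + 8 = -202] subtract 8: x sits inside (… + 8) ⇒ sub: -5*(6*(x + 6)) = -210.
Step 2. [-5*(6*(x + 6)) = -210] LHS = -5·(…); ÷-5 both sides, so div: 6*(x + 6) = 42.
Step 3. [6*(x + 6) = 42] 6·(inner) — divide through by 6. So div: x + 6 = 7.
Step 4. [x + 6 = 7] peel the +6: subtract 6 from each side ⇒ sub: x = 1.

Answer: x ∈ {1}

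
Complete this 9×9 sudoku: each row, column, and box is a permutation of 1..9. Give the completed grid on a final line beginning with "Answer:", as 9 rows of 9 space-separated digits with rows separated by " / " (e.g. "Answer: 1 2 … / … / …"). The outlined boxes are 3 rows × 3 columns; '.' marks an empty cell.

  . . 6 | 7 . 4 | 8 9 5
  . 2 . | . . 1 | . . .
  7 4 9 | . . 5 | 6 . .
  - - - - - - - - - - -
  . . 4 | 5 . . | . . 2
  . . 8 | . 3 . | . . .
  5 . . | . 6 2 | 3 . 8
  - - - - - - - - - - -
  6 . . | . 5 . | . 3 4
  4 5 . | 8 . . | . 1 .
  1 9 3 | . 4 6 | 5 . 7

Step 1. [r6c4∈{1,4,9}] row 6 places 9 nowhere but r6c4, so r6c4=9.
Step 2. [r5c6∈{7}] r5c6's peers cover all but 7 ⇒ r5c6=7.
Step 3. [r1c2∈{1,3}] across row 1, 1 lands solely at r1c2. So r1c2=1.
Step 4. [r9c4∈{2}] r9c4's peers cover all but 2, so r9c4=2.
Step 5. [r6c2∈{7}] nothing but 7 survives at r6c2, so r6c2=7.
Step 6. [r6c8∈{4}] only 4 remains possible at r6c8 ⇒ r6c8=4.
Step 7. [r7c6∈{9}] only 9 remains possible at r7c6 ⇒ r7c6=9.
Step 8. [r5c2∈{6}] only 6 remains possible at r5c2. So r5c2=6.
Step 9. [r4c5∈{1,8}] 1 has one home in col 5: r4c5 ⇒ r4c5=1.
Step 10. [r2c9∈{3}] only 3 remains possible at r2c9. So r2c9=3.
Step 11. [r5c7∈{1,9}] col 7 places 1 nowhere but r5c7. So r5c7=1.
Step 12. [r5c9∈{9}] nothing but 9 survives at r5c9. So r5c9=9.
Step 13. [r2c8∈{7}] r2c8's peers cover all but 7, so r2c8=7.
Step 14. [r7c3∈{2,7}] r7c3 is the only open cell in row 7 admitting 7 ⇒ r7c3=7.
Step 15. [r3c5∈{2,8}] 8 has one home in row 3: r3c5, so r3c5=8.
Step 16. [r8c3∈{2}] only 2 remains possible at r8c3 ⇒ r8c3=2.
Step 17. [r4c1∈{3,9}] 9 has one home in row 4: r4c1. So r4c1=9.
Step 18. [r5c4∈{4}] r5c4's peers cover all but 4. So r5c4=4.
Step 19. [r2c7∈{4}] r2c7 is down to just 4 ⇒ r2c7=4.
Step 20. [r3c4∈{3}] nothing but 3 survives at r3c4. So r3c4=3.
Step 21. [r8c6∈{3}] r8c6 is down to just 3 ⇒ r8c6=3.
Step 22. [r8c5∈{7}] r8c5 has the single candidate 7, so r8c5=7.
Step 23. [r7c4∈{1}] only 1 remains possible at r7c4 ⇒ r7c4=1.
Step 24. [r2c4∈{6}] r2c4 has the single candidate 6, so r2c4=6.
Step 25. [r2c5∈{9}] r2c5 has the single candidate 9 ⇒ r2c5=9.
Step 26. [r4c7∈{7}] r4c7 is down to just 7, so r4c7=7.
Step 27. [r5c8∈{5}] r5c8 is down to just 5, so r5c8=5.
Step 28. [r7c2∈{8}] r7c2 has the single candidate 8 ⇒ r7c2=8.
Step 29. [r1c5∈{2}] r1c5 has the single candidate 2. So r1c5=2.
Step 30. [r6c3∈{1}] r6c3 has the single candidate 1, so r6c3=1.
Step 31. [r2c3∈{5}] r2c3 has the single candidate 5 ⇒ r2c3=5.
Step 32. [r1c1∈{3}] r1c1 is down to just 3, so r1c1=3.
Step 33. [r4c8∈{6}] only 6 remains possible at r4c8 ⇒ r4c8=6.
Step 34. [r2c1∈{8}] r2c1 has the single candidate 8, so r2c1=8.
Step 35. [r7c7∈{2}] nothing but 2 survives at r7c7. So r7c7=2.
Step 36. [r5c1∈{2}] r5c1 has the single candidate 2 ⇒ r5c1=2.
Step 37. [r4c2∈{3}] r4c2's peers cover all but 3, so r4c2=3.
Step 38. [r8c7∈{9}] r8c7 has the single candidate 9. So r8c7=9.
Step 39. [r3c8∈{2}] nothing but 2 survives at r3c8, so r3c8=2.
Step 40. [r3c9∈{1}] only 1 remains possible at r3c9. So r3c9=1.
Step 41. [r9c8∈{8}] only 8 remains possible at r9c8. So r9c8=8.
Step 42. [r8c9∈{6}] only 6 remains possible at r8c9, so r8c9=6.
Step 43. [r4c6∈{8}] nothing but 8 survives at r4c6. So r4c6=8.

Answer: 3 1 6 7 2 4 8 9 5 / 8 2 5 6 9 1 4 7 3 / 7 4 9 3 8 5 6 2 1 / 9 3 4 5 1 8 7 6 2 / 2 6 8 4 3 7 1 5 9 / 5 7 1 9 6 2 3 4 8 / 6 8 7 1 5 9 2 3 4 / 4 5 2 8 7 3 9 1 6 / 1 9 3 2 4 6 5 8 7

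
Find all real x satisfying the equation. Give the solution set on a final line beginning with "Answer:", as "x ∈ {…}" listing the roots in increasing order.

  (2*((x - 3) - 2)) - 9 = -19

Step 1. [(2*((x - 3) - 2)) - 9 = -19] 9 comes off first (add 9), so sub: 2*((x - 3) - 2) = -10.
Step 2. [2*((x - 3) - 2) = -10] divide by the outer 2 ⇒ div: (x - 3) - 2 = -5.
Step 3. [(x - 3) - 2 = -5] -2 is outermost — add 2 both sides, so sub: x - 3 = -3.
Step 4. [x - 3 = -3] peel the -3: add 3 from each side ⇒ sub: x = 0.

Answer: x ∈ {0}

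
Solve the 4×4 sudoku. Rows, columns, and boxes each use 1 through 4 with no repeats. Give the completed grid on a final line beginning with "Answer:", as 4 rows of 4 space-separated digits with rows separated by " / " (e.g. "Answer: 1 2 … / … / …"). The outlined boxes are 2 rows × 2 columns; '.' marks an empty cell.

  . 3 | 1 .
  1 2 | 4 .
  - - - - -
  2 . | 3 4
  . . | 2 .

Step 1. [r4c2∈{1,4}] 4 has one home in col 2: r4c2, so r4c2=4.
Step 2. [r1c4∈{2}] only 2 remains possible at r1c4. So r1c4=2.
Step 3. [r2c4∈{3}] r2c4 is down to just 3 ⇒ r2c4=3.
Step 4. [r1c1∈{4}] nothing but 4 survives at r1c1. So r1c1=4.
Step 5. [r4c1∈{3}] only 3 remains possible at r4c1. So r4c1=3.
Step 6. [r4c4∈{1}] only 1 remains possible at r4c4. So r4c4=1.
Step 7. [r3c2∈{1}] only 1 remains possible at r3c2. So r3c2=1.

Answer: 4 3 1 2 / 1 2 4 3 / 2 1 3 4 / 3 4 2 1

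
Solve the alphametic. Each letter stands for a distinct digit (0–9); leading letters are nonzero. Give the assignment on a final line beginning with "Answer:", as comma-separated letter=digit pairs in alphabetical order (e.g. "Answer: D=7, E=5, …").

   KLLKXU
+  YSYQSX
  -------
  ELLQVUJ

Step 1. [col 1: U + X ≡ J (mod 10)] column 1 (U + X ≡ J (mod 10), carry-in 0) doesn't pin J yet; pick J=5 and continue. So J=5.
Step 2. [col 1: U + X ≡ J (mod 10)] no forcing yet in column 1 (carry-in 0); X=3 is free and consistent — try it ⇒ X=3.
Step 3. [E] adding two 6-digit numbers gives at most 6+1 digits, and here it does — E is that final carry and must be 1, so E=1.
Step 4. [col 1: U + X ≡ J (mod 10)] from column 1 (X=3, J=5, carry-in 0, digits 1,3,5 already taken and all letters distinct): U must equal 2 ⇒ U=2.
Step 5. [col 2: X + S ≡ U (mod 10)] in column 2 we have X+S≡U with carry-in 0; given X=3, U=2 and digits 1,2,3,5 already taken and all letters distinct, that pins S to 9 ⇒ S=9.
Step 6. [col 3: K + Q ≡ V (mod 10)] no forcing yet in column 3 (carry-in 1); K=7 is free and consistent — try it, so K=7.
Step 7. [col 3: K + Q ≡ V (mod 10)] several values work for Q in column 3 (K + Q ≡ V (mod 10), carry-in 1); try Q=0 ⇒ Q=0.
Step 8. [col 3: K + Q ≡ V (mod 10)] in column 3 we have K+Q≡V with carry-in 1; given K=7, Q=0 and digits 0,1,2,3,5,7,9 already taken and all letters distinct, that pins V to 8, so V=8.
Step 9. [col 4: L + Y ≡ Q (mod 10)] column 4 (L + Y ≡ Q (mod 10), carry-in 0) doesn't pin Y yet; pick Y=6 and continue. So Y=6.
Step 10. [col 4: L + Y ≡ Q (mod 10)] in column 4 we have L+Y≡Q with carry-in 0; given Y=6, Q=0 and digits 0,1,2,3,5,6,7,8,9 already taken and all letters distinct, that pins L to 4 ⇒ L=4.

Answer: E=1, J=5, K=7, L=4, Q=0, S=9, U=2, V=8, X=3, Y=6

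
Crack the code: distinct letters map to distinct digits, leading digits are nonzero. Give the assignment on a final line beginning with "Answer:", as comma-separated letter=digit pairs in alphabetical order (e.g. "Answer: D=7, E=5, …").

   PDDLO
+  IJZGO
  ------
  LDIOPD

Step 1. [L] adding two 5-digit numbers gives at most 5+1 digits, and here it does — L is that final carry and must be 1, so L=1.
Step 2. [col 1: O + O ≡ D (mod 10)] column 1 (O + O ≡ D (mod 10), carry-in 0) doesn't pin O yet; pick O=8 and continue ⇒ O=8.
Step 3. [col 1: O + O ≡ D (mod 10)] from column 1 (O=8, carry-in 0, digits 1,8 already taken and all letters distinct): D must equal 6, so D=6.
Step 4. [col 2: L + G ≡ P (mod 10)] G=5 is one option consistent with column 2 (L + G ≡ P (mod 10), carry-in 1) — take it ⇒ G=5.
Step 5. [col 2: L + G ≡ P (mod 10)] from column 2 (L=1, G=5, carry-in 1, digits 1,5,6,8 already taken and all letters distinct): P must equal 7 ⇒ P=7.
Step 6. [col 3: D + Z ≡ O (mod 10)] column 3 reads D+Z+carry(0)=O with D=6, O=8; with digits 1,5,6,7,8 already taken and all letters distinct, the only value for Z is 2. So Z=2.
Step 7. [col 4: D + J ≡ I (mod 10)] column 4 (D + J ≡ I (mod 10), carry-in 0) doesn't pin I yet; pick I=9 and continue ⇒ I=9.
Step 8. [col 4: D + J ≡ I (mod 10)] in column 4 we have D+J≡I with carry-in 0; given D=6, I=9 and digits 1,2,5,6,7,8,9 already taken and all letters distinct, that pins J to 3 ⇒ J=3.

Answer: D=6, G=5, I=9, J=3, L=1, O=8, P=7, Z=2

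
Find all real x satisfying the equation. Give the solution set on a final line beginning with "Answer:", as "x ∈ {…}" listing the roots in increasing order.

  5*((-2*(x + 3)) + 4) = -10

Step 1. [5*((-2*(x + 3)) + 4) = -10] divide by the outer 5. So div: (-2*(x + 3)) + 4 = -2.
Step 2. [(-2*(x + 3)) + 4 = -2] common factor -2 (LHS and -2) — divide through. So factor: (x + 3) - 2 = 1.
Step 3. [(x + 3) - 2 = 1] -2 is outermost — add 2 both sides, so sub: x + 3 = 3.
Step 4. [x + 3 = 3] subtract 3: x sits inside (… + 3), so sub: x = 0.

Answer: x ∈ {0}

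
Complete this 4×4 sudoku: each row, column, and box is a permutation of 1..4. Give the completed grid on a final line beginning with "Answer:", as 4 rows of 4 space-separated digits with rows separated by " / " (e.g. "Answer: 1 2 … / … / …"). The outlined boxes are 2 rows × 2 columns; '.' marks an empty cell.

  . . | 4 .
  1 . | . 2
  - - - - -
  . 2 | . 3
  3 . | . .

Step 1. [r4c2∈{1,4}] r4c2 is the only open cell in col 2 admitting 1 ⇒ r4c2=1.
Step 2. [r1c2∈{3}] nothing but 3 survives at r1c2. So r1c2=3.
Step 3. [r2c2∈{4}] r2c2 has the single candidate 4 ⇒ r2c2=4.
Step 4. [r4c4∈{4}] r4c4's peers cover all but 4, so r4c4=4.
Step 5. [r1c4∈{1}] only 1 remains possible at r1c4 ⇒ r1c4=1.
Step 6. [r2c3∈{3}] only 3 remains possible at r2c3. So r2c3=3.
Step 7. [r3c1∈{4}] r3c1 is down to just 4, so r3c1=4.
Step 8. [r4c3∈{2}] r4c3 is down to just 2 ⇒ r4c3=2.
Step 9. [r3c3∈{1}] nothing but 1 survives at r3c3, so r3c3=1.
Step 10. [r1c1∈{2}] r1c1 is down to just 2 ⇒ r1c1=2.

Answer: 2 3 4 1 / 1 4 3 2 / 4 2 1 3 / 3 1 2 4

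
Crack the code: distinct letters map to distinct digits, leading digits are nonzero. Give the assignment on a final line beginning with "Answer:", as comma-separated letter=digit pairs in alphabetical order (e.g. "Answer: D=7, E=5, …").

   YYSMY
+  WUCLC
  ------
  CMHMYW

Step 1. [col 1: Y + C ≡ W (mod 10)] several values work for Y in column 1 (Y + C ≡ W (mod 10), carry-in 0); try Y=6, so Y=6.
Step 2. [col 1: Y + C ≡ W (mod 10)] several values work for W in column 1 (Y + C ≡ W (mod 10), carry-in 0); try W=7 ⇒ W=7.
Step 3. [col 1: Y + C ≡ W (mod 10)] column 1: given Y=6, W=7, carry-in 0, and digits 6,7 already taken and all letters distinct, Y+C≡W (mod 10) forces C=1, so C=1.
Step 4. [col 2: M + L ≡ Y (mod 10)] several values work for M in column 2 (M + L ≡ Y (mod 10), carry-in 0); try M=4. So M=4.
Step 5. [col 2: M + L ≡ Y (mod 10)] from column 2 (M=4, Y=6, carry-in 0, digits 1,4,6,7 already taken and all letters distinct): L must equal 2. So L=2.
Step 6. [col 3: S + C ≡ M (mod 10)] from column 3 (C=1, M=4, carry-in 0, digits 1,2,4,6,7 already taken and all letters distinct): S must equal 3, so S=3.
Step 7. [col 4: Y + U ≡ H (mod 10)] in column 4 we have Y+U≡H with carry-in 0; given Y=6 and digits 1,2,3,4,6,7 already taken and all letters distinct, that pins U to 9, so U=9.
Step 8. [col 4: Y + U ≡ H (mod 10)] from column 4 (Y=6, U=9, carry-in 0, digits 1,2,3,4,6,7,9 already taken and all letters distinct): H must equal 5, so H=5.

Answer: C=1, H=5, L=2, M=4, S=3, U=9, W=7, Y=6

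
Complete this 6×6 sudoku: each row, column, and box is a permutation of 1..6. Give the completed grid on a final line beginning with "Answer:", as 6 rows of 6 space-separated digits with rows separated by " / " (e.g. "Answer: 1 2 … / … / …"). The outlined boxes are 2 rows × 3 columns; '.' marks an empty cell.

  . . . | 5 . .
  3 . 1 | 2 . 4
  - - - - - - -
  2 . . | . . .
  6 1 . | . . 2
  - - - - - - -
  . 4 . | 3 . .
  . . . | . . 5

Step 1. [r2c5∈{6}] r2c5's peers cover all but 6 ⇒ r2c5=6.
Step 2. [r4c4∈{4}] only 4 remains possible at r4c4. So r4c4=4.
Step 3. [r6c1∈{1}] r6c1 has the single candidate 1. So r6c1=1.
Step 4. [r6c4∈{6}] nothing but 6 survives at r6c4, so r6c4=6.
Step 5. [r5c3∈{2,5,6}] row 5 places 6 nowhere but r5c3. So r5c3=6.
Step 6. [r5c6∈{1}] r5c6 is down to just 1. So r5c6=1.
Step 7. [r3c3∈{3,4,5}] across row 3, 4 lands solely at r3c3. So r3c3=4.
Step 8. [r4c3∈{3,5}] col 3 places 5 nowhere but r4c3, so r4c3=5.
Step 9. [r3c2∈{3}] only 3 remains possible at r3c2, so r3c2=3.
Step 10. [r6c2∈{2}] only 2 remains possible at r6c2 ⇒ r6c2=2.
Step 11. [r1c5∈{1,3}] r1c5 is the only open cell in row 1 admitting 1. So r1c5=1.
Step 12. [r3c6∈{6}] r3c6's peers cover all but 6, so r3c6=6.
Step 13. [r1c1∈{4}] nothing but 4 survives at r1c1 ⇒ r1c1=4.
Step 14. [r6c5∈{4}] nothing but 4 survives at r6c5 ⇒ r6c5=4.
Step 15. [r4c5∈{3}] nothing but 3 survives at r4c5 ⇒ r4c5=3.
Step 16. [r3c5∈{5}] nothing but 5 survives at r3c5 ⇒ r3c5=5.
Step 17. [r6c3∈{3}] nothing but 3 survives at r6c3, so r6c3=3.
Step 18. [r2c2∈{5}] r2c2 has the single candidate 5, so r2c2=5.
Step 19. [r5c5∈{2}] r5c5 is down to just 2. So r5c5=2.
Step 20. [r3c4∈{1}] r3c4 is down to just 1, so r3c4=1.
Step 21. [r5c1∈{5}] nothing but 5 survives at r5c1. So r5c1=5.
Step 22. [r1c2∈{6}] nothing but 6 survives at r1c2. So r1c2=6.
Step 23. [r1c6∈{3}] r1c6 is down to just 3. So r1c6=3.
Step 24. [r1c3∈{2}] only 2 remains possible at r1c3 ⇒ r1c3=2.

Answer: 4 6 2 5 1 3 / 3 5 1 2 6 4 / 2 3 4 1 5 6 / 6 1 5 4 3 2 / 5 4 6 3 2 1 / 1 2 3 6 4 5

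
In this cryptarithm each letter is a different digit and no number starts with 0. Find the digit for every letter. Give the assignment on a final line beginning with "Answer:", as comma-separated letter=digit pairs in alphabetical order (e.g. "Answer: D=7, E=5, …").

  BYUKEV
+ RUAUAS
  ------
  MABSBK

Step 1. [col 1: V + S ≡ K (mod 10)] K=0 is one option consistent with column 1 (V + S ≡ K (mod 10), carry-in 0) — take it, so K=0.
Step 2. [col 1: V + S ≡ K (mod 10)] no forcing yet in column 1 (carry-in 0); V=1 is free and consistent — try it, so V=1.
Step 3. [col 1: V + S ≡ K (mod 10)] from column 1 (V=1, K=0, carry-in 0, digits 0,1 already taken and all letters distinct): S must equal 9. So S=9.
Step 4. [col 2: E + A ≡ B (mod 10)] B=2 is one option consistent with column 2 (E + A ≡ B (mod 10), carry-in 1) — take it ⇒ B=2.
Step 5. [col 2: E + A ≡ B (mod 10)] E=7 is one option consistent with column 2 (E + A ≡ B (mod 10), carry-in 1) — take it. So E=7.
Step 6. [col 2: E + A ≡ B (mod 10)] from column 2 (E=7, B=2, carry-in 1, digits 0,1,2,7,9 already taken and all letters distinct): A must equal 4. So A=4.
Step 7. [col 3: K + U ≡ S (mod 10)] column 3 reads K+U+carry(1)=S with K=0, S=9; with digits 0,1,2,4,7,9 already taken and all letters distinct, the only value for U is 8 ⇒ U=8.
Step 8. [col 5: Y + U ≡ A (mod 10)] in column 5 we have Y+U≡A with carry-in 1; given U=8, A=4 and digits 0,1,2,4,7,8,9 already taken and all letters distinct, that pins Y to 5. So Y=5.
Step 9. [col 6: B + R ≡ M (mod 10)] in column 6 we have B+R≡M with carry-in 1; given B=2 and digits 0,1,2,4,5,7,8,9 already taken and all letters distinct, that pins R to 3 ⇒ R=3.
Step 10. [col 6: B + R ≡ M (mod 10)] in column 6 we have B+R≡M with carry-in 1; given B=2, R=3 and digits 0,1,2,3,4,5,7,8,9 already taken and all letters distinct, that pins M to 6. So M=6.

Answer: A=4, B=2, E=7, K=0, M=6, R=3, S=9, U=8, V=1, Y=5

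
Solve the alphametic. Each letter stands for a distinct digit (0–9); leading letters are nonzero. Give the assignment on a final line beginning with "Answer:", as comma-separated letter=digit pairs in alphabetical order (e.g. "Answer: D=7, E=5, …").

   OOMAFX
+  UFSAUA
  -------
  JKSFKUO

Step 1. [col 1: X + A ≡ O (mod 10)] no forcing yet in column 1 (carry-in 0); O=7 is free and consistent — try it ⇒ O=7.
Step 2. [col 1: X + A ≡ O (mod 10)] X=4 is one option consistent with column 1 (X + A ≡ O (mod 10), carry-in 0) — take it. So X=4.
Step 3. [col 1: X + A ≡ O (mod 10)] in column 1 we have X+A≡O with carry-in 0; given X=4, O=7 and digits 4,7 already taken and all letters distinct, that pins A to 3, so A=3.
Step 4. [col 2: F + U ≡ U (mod 10)] from column 2 (nothing yet, carry-in 0, digits 3,4,7 already taken and all letters distinct): F must equal 0 ⇒ F=0.
Step 5. [J] J is the leading digit of a 7-digit sum of two 6-digit numbers; the final carry is exactly 1, so J=1.
Step 6. [col 2: F + U ≡ U (mod 10)] column 2 (F + U ≡ U (mod 10), carry-in 0) doesn't pin U yet; pick U=9 and continue ⇒ U=9.
Step 7. [col 3: A + A ≡ K (mod 10)] from column 3 (A=3, carry-in 0, digits 0,1,3,4,7,9 already taken and all letters distinct): K must equal 6 ⇒ K=6.
Step 8. [col 4: M + S ≡ F (mod 10)] several values work for M in column 4 (M + S ≡ F (mod 10), carry-in 0); try M=2. So M=2.
Step 9. [col 4: M + S ≡ F (mod 10)] from column 4 (M=2, F=0, carry-in 0, digits 0,1,2,3,4,6,7,9 already taken and all letters distinct): S must equal 8, so S=8.

Answer: A=3, F=0, J=1, K=6, M=2, O=7, S=8, U=9, X=4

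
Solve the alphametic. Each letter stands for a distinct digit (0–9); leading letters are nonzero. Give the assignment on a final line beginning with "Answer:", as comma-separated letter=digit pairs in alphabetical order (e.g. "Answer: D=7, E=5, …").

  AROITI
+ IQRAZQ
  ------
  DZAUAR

Step 1. [col 1: I + Q ≡ R (mod 10)] no forcing yet in column 1 (carry-in 0); R=1 is free and consistent — try it, so R=1.
Step 2. [col 1: I + Q ≡ R (mod 10)] several values work for Q in column 1 (I + Q ≡ R (mod 10), carry-in 0); try Q=7. So Q=7.
Step 3. [col 1: I + Q ≡ R (mod 10)] from column 1 (Q=7, R=1, carry-in 0, digits 1,7 already taken and all letters distinct): I must equal 4. So I=4.
Step 4. [col 2: T + Z ≡ A (mod 10)] column 2 (T + Z ≡ A (mod 10), carry-in 1) doesn't pin A yet; pick A=5 and continue ⇒ A=5.
Step 5. [col 2: T + Z ≡ A (mod 10)] T=6 is one option consistent with column 2 (T + Z ≡ A (mod 10), carry-in 1) — take it ⇒ T=6.
Step 6. [col 2: T + Z ≡ A (mod 10)] from column 2 (T=6, A=5, carry-in 1, digits 1,4,5,6,7 already taken and all letters distinct): Z must equal 8 ⇒ Z=8.
Step 7. [col 3: I + A ≡ U (mod 10)] column 3: given I=4, A=5, carry-in 1, and digits 1,4,5,6,7,8 already taken and all letters distinct, I+A≡U (mod 10) forces U=0. So U=0.
Step 8. [col 4: O + R ≡ A (mod 10)] in column 4 we have O+R≡A with carry-in 1; given R=1, A=5 and digits 0,1,4,5,6,7,8 already taken and all letters distinct, that pins O to 3. So O=3.
Step 9. [col 6: A + I ≡ D (mod 10)] column 6 reads A+I+carry(0)=D with A=5, I=4; with digits 0,1,3,4,5,6,7,8 already taken and all letters distinct, the only value for D is 9. So D=9.

Answer: A=5, D=9, I=4, O=3, Q=7, R=1, T=6, U=0, Z=8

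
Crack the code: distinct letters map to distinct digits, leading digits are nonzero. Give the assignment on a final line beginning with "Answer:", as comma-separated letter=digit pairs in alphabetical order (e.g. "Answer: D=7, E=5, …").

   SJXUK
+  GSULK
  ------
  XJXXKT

Step 1. [col 1: K + K ≡ T (mod 10)] no forcing yet in column 1 (carry-in 0); K=6 is free and consistent — try it, so K=6.
Step 2. [X] X is the leading digit of a 6-digit sum of two 5-digit numbers; the final carry is exactly 1 ⇒ X=1.
Step 3. [col 1: K + K ≡ T (mod 10)] in column 1 we have K+K≡T with carry-in 0; given K=6 and digits 1,6 already taken and all letters distinct, that pins T to 2 ⇒ T=2.
Step 4. [col 2: U + L ≡ K (mod 10)] L=5 is one option consistent with column 2 (U + L ≡ K (mod 10), carry-in 1) — take it ⇒ L=5.
Step 5. [col 2: U + L ≡ K (mod 10)] in column 2 we have U+L≡K with carry-in 1; given L=5, K=6 and digits 1,2,5,6 already taken and all letters distinct, that pins U to 0, so U=0.
Step 6. [col 4: J + S ≡ X (mod 10)] several values work for J in column 4 (J + S ≡ X (mod 10), carry-in 0); try J=3. So J=3.
Step 7. [col 4: J + S ≡ X (mod 10)] from column 4 (J=3, X=1, carry-in 0, digits 0,1,2,3,5,6 already taken and all letters distinct): S must equal 8. So S=8.
Step 8. [col 5: S + G ≡ J (mod 10)] column 5 reads S+G+carry(1)=J with S=8, J=3; with digits 0,1,2,3,5,6,8 already taken and all letters distinct, the only value for G is 4. So G=4.

Answer: G=4, J=3, K=6, L=5, S=8, T=2, U=0, X=1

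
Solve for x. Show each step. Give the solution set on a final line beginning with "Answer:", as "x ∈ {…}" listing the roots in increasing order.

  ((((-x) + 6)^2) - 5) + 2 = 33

Step 1. [((((-x) + 6)^2) - 5) + 2 = 33] peel the +2: subtract 2 from each side. So sub: (((-x) + 6)^2) - 5 = 31.
Step 2. [(((-x) + 6)^2) - 5 = 31] -5 is outermost — add 5 both sides, so sub: ((-x) + 6)^2 = 36.
Step 3. [((-x) + 6)^2 = 36] √ both sides: 36 ≥ 0 gives two branches ⇒ sqrt: (-x) + 6 = 6 or -6.
Step 4. [(-x) + 6 = 6 or -6] subtract 6: x sits inside (… + 6), so sub: -x = 0 or -12.
Step 5. [-x = 0 or -12] leading − — multiply by −1. So neg: x = 0 or 12.

Answer: x ∈ {0, 12}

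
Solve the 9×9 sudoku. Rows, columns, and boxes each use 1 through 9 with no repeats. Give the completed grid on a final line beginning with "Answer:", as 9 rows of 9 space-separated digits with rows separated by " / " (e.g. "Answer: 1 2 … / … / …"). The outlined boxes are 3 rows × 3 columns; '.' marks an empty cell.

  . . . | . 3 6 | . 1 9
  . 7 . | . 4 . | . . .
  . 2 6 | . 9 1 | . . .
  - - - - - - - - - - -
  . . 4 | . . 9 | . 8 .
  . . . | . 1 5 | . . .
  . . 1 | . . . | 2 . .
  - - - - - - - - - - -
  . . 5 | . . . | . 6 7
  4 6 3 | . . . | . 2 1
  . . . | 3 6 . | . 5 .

Step 1. [r1c3∈{8}] nothing but 8 survives at r1c3, so r1c3=8.
Step 2. [r2c8∈{3}] r2c8 has the single candidate 3, so r2c8=3.
Step 3. [r1c1∈{5}] r1c1 is down to just 5, so r1c1=5.
Step 4. [r1c4∈{2,7}] across row 1, 2 lands solely at r1c4 ⇒ r1c4=2.
Step 5. [r3c4∈{5,7,8}] across box 2, 7 lands solely at r3c4. So r3c4=7.
Step 6. [r2c6∈{8}] r2c6 is down to just 8. So r2c6=8.
Step 7. [r7c7∈{3,4,8,9}] in row 7, 3 fits only at r7c7, so r7c7=3.
Step 8. [r7c4∈{1,4,8,9}] in col 4, 1 fits only at r7c4. So r7c4=1.
Step 9. [r4c4∈{6}] nothing but 6 survives at r4c4 ⇒ r4c4=6.
Step 10. [r6c6∈{3,4,7}] across col 6, 3 lands solely at r6c6 ⇒ r6c6=3.
Step 11. [r3c8∈{4}] nothing but 4 survives at r3c8 ⇒ r3c8=4.
Step 12. [r2c4∈{5}] r2c4 is down to just 5, so r2c4=5.
Step 13. [r9c2∈{1,8,9}] in col 2, 1 fits only at r9c2, so r9c2=1.
Step 14. [r4c5∈{2,7}] in box 5, 2 fits only at r4c5, so r4c5=2.
Step 15. [r7c5∈{8}] r7c5 has the single candidate 8, so r7c5=8.
Step 16. [r9c1∈{2,7,8,9}] in box 7, 8 fits only at r9c1. So r9c1=8.
Step 17. [r9c3∈{2,7,9}] box 7 places 7 nowhere but r9c3 ⇒ r9c3=7.
Step 18. [r9c9∈{4}] nothing but 4 survives at r9c9, so r9c9=4.
Step 19. [r5c7∈{4,6,7,9}] 4 has one home in col 7: r5c7 ⇒ r5c7=4.
Step 20. [r7c1∈{2,9}] box 7 places 2 nowhere but r7c1, so r7c1=2.
Step 21. [r6c5∈{7}] only 7 remains possible at r6c5. So r6c5=7.
Step 22. [r5c8∈{7,9}] col 8 places 7 nowhere but r5c8. So r5c8=7.
Step 23. [r2c3∈{9}] r2c3 is down to just 9. So r2c3=9.
Step 24. [r3c9∈{5,8}] in col 9, 8 fits only at r3c9. So r3c9=8.
Step 25. [r3c1∈{3}] r3c1's peers cover all but 3 ⇒ r3c1=3.
Step 26. [r6c8∈{9}] r6c8's peers cover all but 9, so r6c8=9.
Step 27. [r5c4∈{8}] only 8 remains possible at r5c4. So r5c4=8.
Step 28. [r5c1∈{6,9}] 9 has one home in col 1: r5c1 ⇒ r5c1=9.
Step 29. [r5c9∈{3,6}] in row 5, 6 fits only at r5c9, so r5c9=6.
Step 30. [r6c9∈{5}] nothing but 5 survives at r6c9, so r6c9=5.
Step 31. [r9c7∈{9}] r9c7 has the single candidate 9, so r9c7=9.
Step 32. [r5c2∈{3}] r5c2's peers cover all but 3. So r5c2=3.
Step 33. [r8c6∈{7}] r8c6 is down to just 7. So r8c6=7.
Step 34. [r4c2∈{5}] r4c2 has the single candidate 5, so r4c2=5.
Step 35. [r2c9∈{2}] r2c9 has the single candidate 2 ⇒ r2c9=2.
Step 36. [r1c7∈{7}] r1c7's peers cover all but 7. So r1c7=7.
Step 37. [r6c1∈{6}] r6c1's peers cover all but 6, so r6c1=6.
Step 38. [r4c7∈{1}] only 1 remains possible at r4c7, so r4c7=1.
Step 39. [r7c2∈{9}] only 9 remains possible at r7c2. So r7c2=9.
Step 40. [r2c7∈{6}] nothing but 6 survives at r2c7, so r2c7=6.
Step 41. [r5c3∈{2}] r5c3 is down to just 2 ⇒ r5c3=2.
Step 42. [r3c7∈{5}] r3c7 is down to just 5 ⇒ r3c7=5.
Step 43. [r8c4∈{9}] r8c4 is down to just 9 ⇒ r8c4=9.
Step 44. [r4c9∈{3}] only 3 remains possible at r4c9, so r4c9=3.
Step 45. [r7c6∈{4}] nothing but 4 survives at r7c6 ⇒ r7c6=4.
Step 46. [r6c4∈{4}] r6c4 has the single candidate 4, so r6c4=4.
Step 47. [r8c5∈{5}] r8c5's peers cover all but 5, so r8c5=5.
Step 48. [r1c2∈{4}] r1c2 has the single candidate 4. So r1c2=4.
Step 49. [r9c6∈{2}] r9c6 has the single candidate 2 ⇒ r9c6=2.
Step 50. [r6c2∈{8}] r6c2's peers cover all but 8, so r6c2=8.
Step 51. [r4c1∈{7}] r4c1 is down to just 7 ⇒ r4c1=7.
Step 52. [r2c1∈{1}] r2c1's peers cover all but 1 ⇒ r2c1=1.
Step 53. [r8c7∈{8}] r8c7 is down to just 8, so r8c7=8.

Answer: 5 4 8 2 3 6 7 1 9 / 1 7 9 5 4 8 6 3 2 / 3 2 6 7 9 1 5 4 8 / 7 5 4 6 2 9 1 8 3 / 9 3 2 8 1 5 4 7 6 / 6 8 1 4 7 3 2 9 5 / 2 9 5 1 8 4 3 6 7 / 4 6 3 9 5 7 8 2 1 / 8 1 7 3 6 2 9 5 4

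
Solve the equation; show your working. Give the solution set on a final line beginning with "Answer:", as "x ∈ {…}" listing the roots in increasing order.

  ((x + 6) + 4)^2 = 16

Step 1. [((x + 6) + 4)^2 = 16] √ both sides: 16 ≥ 0 gives two branches, so sqrt: (x + 6) + 4 = 4 or -4.
Step 2. [(x + 6) + 4 = 4 or -4] +4 is outermost — subtract 4 both sides ⇒ sub: x + 6 = 0 or -8.
Step 3. [x + 6 = 0 or -8] the outer +6 inverts by subtracting 6, so sub: x = -6 or -14.

Answer: x ∈ {-14, -6}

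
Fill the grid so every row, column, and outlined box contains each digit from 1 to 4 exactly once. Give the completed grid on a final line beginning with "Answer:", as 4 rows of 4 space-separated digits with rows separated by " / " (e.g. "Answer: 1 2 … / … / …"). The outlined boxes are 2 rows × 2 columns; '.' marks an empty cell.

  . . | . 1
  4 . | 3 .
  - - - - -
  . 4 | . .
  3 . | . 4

Step 1. [r1c1∈{2}] r1c1 has the single candidate 2, so r1c1=2.
Step 2. [r4c2∈{1,2}] col 2 places 2 nowhere but r4c2. So r4c2=2.
Step 3. [r3c3∈{1,2}] in col 3, 2 fits only at r3c3 ⇒ r3c3=2.
Step 4. [r1c2∈{3}] r1c2 has the single candidate 3, so r1c2=3.
Step 5. [r4c3∈{1}] only 1 remains possible at r4c3 ⇒ r4c3=1.
Step 6. [r2c4∈{2}] r2c4 has the single candidate 2 ⇒ r2c4=2.
Step 7. [r2c2∈{1}] only 1 remains possible at r2c2. So r2c2=1.
Step 8. [r3c1∈{1}] r3c1 is down to just 1 ⇒ r3c1=1.
Step 9. [r3c4∈{3}] r3c4's peers cover all but 3 ⇒ r3c4=3.
Step 10. [r1c3∈{4}] nothing but 4 survives at r1c3 ⇒ r1c3=4.

Answer: 2 3 4 1 / 4 1 3 2 / 1 4 2 3 / 3 2 1 4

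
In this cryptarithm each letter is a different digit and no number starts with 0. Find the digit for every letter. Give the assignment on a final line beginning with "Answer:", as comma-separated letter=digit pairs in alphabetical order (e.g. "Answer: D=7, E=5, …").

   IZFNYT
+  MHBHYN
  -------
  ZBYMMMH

Step 1. [col 1: T + N ≡ H (mod 10)] no forcing yet in column 1 (carry-in 0); H=5 is free and consistent — try it, so H=5.
Step 2. [Z] the sum has 7 digits but both addends have 6; that extra leading digit Z is the final carry, namely 1, so Z=1.
Step 3. [col 1: T + N ≡ H (mod 10)] column 1 (T + N ≡ H (mod 10), carry-in 0) doesn't pin N yet; pick N=7 and continue ⇒ N=7.
Step 4. [col 1: T + N ≡ H (mod 10)] from column 1 (N=7, H=5, carry-in 0, digits 1,5,7 already taken and all letters distinct): T must equal 8. So T=8.
Step 5. [col 2: Y + Y ≡ M (mod 10)] several values work for M in column 2 (Y + Y ≡ M (mod 10), carry-in 1); try M=3, so M=3.
Step 6. [col 2: Y + Y ≡ M (mod 10)] from column 2 (M=3, carry-in 1, digits 1,3,5,7,8 already taken and all letters distinct): Y must equal 6 ⇒ Y=6.
Step 7. [col 4: F + B ≡ M (mod 10)] several values work for B in column 4 (F + B ≡ M (mod 10), carry-in 1); try B=2 ⇒ B=2.
Step 8. [col 4: F + B ≡ M (mod 10)] column 4: given B=2, M=3, carry-in 1, and digits 1,2,3,5,6,7,8 already taken and all letters distinct, F+B≡M (mod 10) forces F=0 ⇒ F=0.
Step 9. [col 6: I + M ≡ B (mod 10)] column 6 reads I+M+carry(0)=B with M=3, B=2; with digits 0,1,2,3,5,6,7,8 already taken and all letters distinct, the only value for I is 9 ⇒ I=9.

Answer: B=2, F=0, H=5, I=9, M=3, N=7, T=8, Y=6, Z=1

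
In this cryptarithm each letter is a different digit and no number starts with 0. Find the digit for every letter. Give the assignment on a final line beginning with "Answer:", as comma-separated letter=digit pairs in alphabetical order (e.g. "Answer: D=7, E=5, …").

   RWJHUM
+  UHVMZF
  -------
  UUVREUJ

Step 1. [col 1: M + F ≡ J (mod 10)] no forcing yet in column 1 (carry-in 0); J=6 is free and consistent — try it ⇒ J=6.
Step 2. [col 1: M + F ≡ J (mod 10)] several values work for F in column 1 (M + F ≡ J (mod 10), carry-in 0); try F=4, so F=4.
Step 3. [col 1: M + F ≡ J (mod 10)] in column 1 we have M+F≡J with carry-in 0; given F=4, J=6 and digits 4,6 already taken and all letters distinct, that pins M to 2, so M=2.
Step 4. [col 2: U + Z ≡ U (mod 10)] column 2 reads U+Z+carry(0)=U with nothing yet; with digits 2,4,6 already taken and all letters distinct, the only value for Z is 0. So Z=0.
Step 5. [col 2: U + Z ≡ U (mod 10)] no forcing yet in column 2 (carry-in 0); U=1 is free and consistent — try it, so U=1.
Step 6. [col 3: H + M ≡ E (mod 10)] no forcing yet in column 3 (carry-in 0); H=5 is free and consistent — try it. So H=5.
Step 7. [col 3: H + M ≡ E (mod 10)] column 3: given H=5, M=2, carry-in 0, and digits 0,1,2,4,5,6 already taken and all letters distinct, H+M≡E (mod 10) forces E=7, so E=7.
Step 8. [col 4: J + V ≡ R (mod 10)] column 4: given J=6, carry-in 0, and digits 0,1,2,4,5,6,7 already taken and all letters distinct, J+V≡R (mod 10) forces R=9. So R=9.
Step 9. [col 4: J + V ≡ R (mod 10)] column 4: given J=6, R=9, carry-in 0, and digits 0,1,2,4,5,6,7,9 already taken and all letters distinct, J+V≡R (mod 10) forces V=3, so V=3.
Step 10. [col 5: W + H ≡ V (mod 10)] column 5 reads W+H+carry(0)=V with H=5, V=3; with digits 0,1,2,3,4,5,6,7,9 already taken and all letters distinct, the only value for W is 8. So W=8.

Answer: E=7, F=4, H=5, J=6, M=2, R=9, U=1, V=3, W=8, Z=0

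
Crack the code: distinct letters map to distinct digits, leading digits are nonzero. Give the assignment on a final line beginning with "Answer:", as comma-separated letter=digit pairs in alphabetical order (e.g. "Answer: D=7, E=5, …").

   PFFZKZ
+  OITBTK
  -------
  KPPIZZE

Step 1. [col 1: Z + K ≡ E (mod 10)] E=7 is one option consistent with column 1 (Z + K ≡ E (mod 10), carry-in 0) — take it. So E=7.
Step 2. [col 1: Z + K ≡ E (mod 10)] column 1 (Z + K ≡ E (mod 10), carry-in 0) doesn't pin Z yet; pick Z=6 and continue, so Z=6.
Step 3. [col 1: Z + K ≡ E (mod 10)] in column 1 we have Z+K≡E with carry-in 0; given Z=6, E=7 and digits 6,7 already taken and all letters distinct, that pins K to 1, so K=1.
Step 4. [col 2: K + T ≡ Z (mod 10)] column 2: given K=1, Z=6, carry-in 0, and digits 1,6,7 already taken and all letters distinct, K+T≡Z (mod 10) forces T=5 ⇒ T=5.
Step 5. [col 3: Z + B ≡ Z (mod 10)] column 3: given Z=6, carry-in 0, and digits 1,5,6,7 already taken and all letters distinct, Z+B≡Z (mod 10) forces B=0. So B=0.
Step 6. [col 4: F + T ≡ I (mod 10)] no forcing yet in column 4 (carry-in 0); F=8 is free and consistent — try it, so F=8.
Step 7. [col 4: F + T ≡ I (mod 10)] in column 4 we have F+T≡I with carry-in 0; given F=8, T=5 and digits 0,1,5,6,7,8 already taken and all letters distinct, that pins I to 3. So I=3.
Step 8. [col 5: F + I ≡ P (mod 10)] column 5 reads F+I+carry(1)=P with F=8, I=3; with digits 0,1,3,5,6,7,8 already taken and all letters distinct, the only value for P is 2 ⇒ P=2.
Step 9. [col 6: P + O ≡ P (mod 10)] in column 6 we have P+O≡P with carry-in 1; given P=2 and digits 0,1,2,3,5,6,7,8 already taken and all letters distinct, that pins O to 9. So O=9.

Answer: B=0, E=7, F=8, I=3, K=1, O=9, P=2, T=5, Z=6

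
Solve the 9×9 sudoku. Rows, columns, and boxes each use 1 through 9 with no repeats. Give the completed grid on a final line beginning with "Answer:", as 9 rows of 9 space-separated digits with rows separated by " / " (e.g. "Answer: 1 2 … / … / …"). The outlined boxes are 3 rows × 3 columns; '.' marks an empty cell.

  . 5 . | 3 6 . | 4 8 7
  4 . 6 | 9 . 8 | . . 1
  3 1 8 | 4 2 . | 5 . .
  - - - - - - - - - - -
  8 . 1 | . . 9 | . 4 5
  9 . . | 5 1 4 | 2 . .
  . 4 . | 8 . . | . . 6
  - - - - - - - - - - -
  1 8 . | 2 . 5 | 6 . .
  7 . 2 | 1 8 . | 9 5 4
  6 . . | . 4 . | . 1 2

Step 1. [r8c2∈{3}] nothing but 3 survives at r8c2 ⇒ r8c2=3.
Step 2. [r4c2∈{2,6,7}] row 4 places 2 nowhere but r4c2. So r4c2=2.
Step 3. [r2c7∈{3}] nothing but 3 survives at r2c7 ⇒ r2c7=3.
Step 4. [r4c7∈{7}] r4c7's peers cover all but 7 ⇒ r4c7=7.
Step 5. [r5c8∈{3}] r5c8 has the single candidate 3, so r5c8=3.
Step 6. [r6c3∈{3,5,7}] 3 has one home in col 3: r6c3. So r6c3=3.
Step 7. [r3c6∈{7}] only 7 remains possible at r3c6 ⇒ r3c6=7.
Step 8. [r7c5∈{3,7,9}] col 5 places 9 nowhere but r7c5, so r7c5=9.
Step 9. [r3c8∈{6,9}] 6 has one home in row 3: r3c8 ⇒ r3c8=6.
Step 10. [r9c2∈{9}] r9c2's peers cover all but 9 ⇒ r9c2=9.
Step 11. [r2c2∈{7}] nothing but 7 survives at r2c2, so r2c2=7.
Step 12. [r9c4∈{7}] nothing but 7 survives at r9c4, so r9c4=7.
Step 13. [r6c8∈{9}] r6c8 is down to just 9 ⇒ r6c8=9.
Step 14. [r7c8∈{7}] r7c8's peers cover all but 7 ⇒ r7c8=7.
Step 15. [r6c1∈{5}] r6c1 is down to just 5 ⇒ r6c1=5.
Step 16. [r9c7∈{8}] nothing but 8 survives at r9c7 ⇒ r9c7=8.
Step 17. [r1c1∈{2}] r1c1's peers cover all but 2, so r1c1=2.
Step 18. [r3c9∈{9}] nothing but 9 survives at r3c9, so r3c9=9.
Step 19. [r2c5∈{5}] r2c5's peers cover all but 5. So r2c5=5.
Step 20. [r7c9∈{3}] nothing but 3 survives at r7c9, so r7c9=3.
Step 21. [r5c2∈{6}] r5c2's peers cover all but 6. So r5c2=6.
Step 22. [r9c3∈{5}] nothing but 5 survives at r9c3. So r9c3=5.
Step 23. [r4c4∈{6}] nothing but 6 survives at r4c4, so r4c4=6.
Step 24. [r9c6∈{3}] r9c6 is down to just 3, so r9c6=3.
Step 25. [r6c6∈{2}] nothing but 2 survives at r6c6. So r6c6=2.
Step 26. [r6c7∈{1}] r6c7 is down to just 1. So r6c7=1.
Step 27. [r4c5∈{3}] r4c5's peers cover all but 3, so r4c5=3.
Step 28. [r1c3∈{9}] r1c3's peers cover all but 9 ⇒ r1c3=9.
Step 29. [r6c5∈{7}] only 7 remains possible at r6c5 ⇒ r6c5=7.
Step 30. [r5c3∈{7}] r5c3 has the single candidate 7, so r5c3=7.
Step 31. [r1c6∈{1}] r1c6's peers cover all but 1 ⇒ r1c6=1.
Step 32. [r8c6∈{6}] r8c6 has the single candidate 6 ⇒ r8c6=6.
Step 33. [r5c9∈{8}] r5c9's peers cover all but 8, so r5c9=8.
Step 34. [r2c8∈{2}] r2c8 is down to just 2, so r2c8=2.
Step 35. [r7c3∈{4}] r7c3 has the single candidate 4 ⇒ r7c3=4.

Answer: 2 5 9 3 6 1 4 8 7 / 4 7 6 9 5 8 3 2 1 / 3 1 8 4 2 7 5 6 9 / 8 2 1 6 3 9 7 4 5 / 9 6 7 5 1 4 2 3 8 / 5 4 3 8 7 2 1 9 6 / 1 8 4 2 9 5 6 7 3 / 7 3 2 1 8 6 9 5 4 / 6 9 5 7 4 3 8 1 2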